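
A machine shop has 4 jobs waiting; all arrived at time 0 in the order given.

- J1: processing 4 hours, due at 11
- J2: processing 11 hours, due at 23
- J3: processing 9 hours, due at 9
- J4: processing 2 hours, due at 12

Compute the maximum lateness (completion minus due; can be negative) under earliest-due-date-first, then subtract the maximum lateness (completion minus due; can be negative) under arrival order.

EDD (increasing due date): J3 J1 J4 J2.
J3: 0→9, due 9, lateness 0
J1: 9→13, due 11, lateness 2
J4: 13→15, due 12, lateness 3
J2: 15→26, due 23, lateness 3
Maximum = 3.
FIFO (arrival order): J1 J2 J3 J4.
J1: 0→4, due 11, lateness -7
J2: 4→15, due 23, lateness -8
J3: 15→24, due 9, lateness 15
J4: 24→26, due 12, lateness 14
Maximum = 15.
Difference = 3 − 15 = -12.

-12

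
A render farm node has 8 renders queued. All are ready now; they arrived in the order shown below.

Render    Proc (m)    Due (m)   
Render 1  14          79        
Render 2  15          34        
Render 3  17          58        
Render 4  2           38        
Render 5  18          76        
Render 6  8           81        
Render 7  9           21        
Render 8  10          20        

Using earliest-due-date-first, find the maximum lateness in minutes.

EDD (increasing due date): Render 8 Render 7 Render 2 Render 4 Render 3 Render 5 Render 1 Render 6.
Render 8: 0→10, due 20, lateness -10
Render 7: 10→19, due 21, lateness -2
Render 2: 19→34, due 34, lateness 0
Render 4: 34→36, due 38, lateness -2
Render 3: 36→53, due 58, lateness -5
Render 5: 53→71, due 76, lateness -5
Render 1: 71→85, due 79, lateness 6
Render 6: 85→93, due 81, lateness 12
Maximum = 12.

12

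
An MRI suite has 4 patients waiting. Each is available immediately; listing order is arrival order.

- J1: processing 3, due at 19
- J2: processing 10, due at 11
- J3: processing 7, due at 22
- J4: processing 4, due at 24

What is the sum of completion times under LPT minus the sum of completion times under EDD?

LPT (decreasing processing time): J2 J3 J4 J1.
J2: 0→10
J3: 10→17
J4: 17→21
J1: 21→24
Sum = 10+17+21+24 = 72.
EDD (increasing due date): J2 J1 J3 J4.
J2: 0→10
J1: 10→13
J3: 13→20
J4: 20→24
Sum = 10+13+20+24 = 67.
Difference = 72 − 67 = 5.

5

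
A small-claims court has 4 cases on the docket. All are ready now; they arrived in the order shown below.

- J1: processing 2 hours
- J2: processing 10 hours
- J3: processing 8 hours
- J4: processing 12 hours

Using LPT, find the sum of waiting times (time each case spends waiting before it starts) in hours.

64

LPT (decreasing processing time): J4 J2 J3 J1.
J4: waits 0, runs 0→12
J2: waits 12, runs 12→22
J3: waits 22, runs 22→30
J1: waits 30, runs 30→32
Sum = 0+12+22+30 = 64.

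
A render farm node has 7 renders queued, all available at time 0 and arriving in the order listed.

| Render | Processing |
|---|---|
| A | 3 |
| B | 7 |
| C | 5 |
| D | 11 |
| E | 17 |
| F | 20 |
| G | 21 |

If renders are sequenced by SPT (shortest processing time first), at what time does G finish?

SPT (increasing processing time): A C B D E F G.
A: 0→3
C: 3→8
B: 8→15
D: 15→26
E: 26→43
F: 43→63
G: 63→84

84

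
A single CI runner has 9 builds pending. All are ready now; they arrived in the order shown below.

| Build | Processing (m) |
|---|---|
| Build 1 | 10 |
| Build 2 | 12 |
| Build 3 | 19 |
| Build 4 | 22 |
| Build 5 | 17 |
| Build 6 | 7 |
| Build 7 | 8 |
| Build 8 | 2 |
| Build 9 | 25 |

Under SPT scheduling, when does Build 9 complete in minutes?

122

SPT (increasing processing time): Build 8 Build 6 Build 7 Build 1 Build 2 Build 5 Build 3 Build 4 Build 9.
Build 8: 0→2
Build 6: 2→9
Build 7: 9→17
Build 1: 17→27
Build 2: 27→39
Build 5: 39→56
Build 3: 56→75
Build 4: 75→97
Build 9: 97→122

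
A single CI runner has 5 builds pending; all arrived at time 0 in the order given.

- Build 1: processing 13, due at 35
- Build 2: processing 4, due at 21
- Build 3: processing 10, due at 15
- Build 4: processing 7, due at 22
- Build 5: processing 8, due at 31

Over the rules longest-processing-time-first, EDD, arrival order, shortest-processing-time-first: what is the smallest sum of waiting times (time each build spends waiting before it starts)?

63

LPT (decreasing processing time): Build 1 Build 3 Build 5 Build 4 Build 2.
Build 1: waits 0, runs 0→13
Build 3: waits 13, runs 13→23
Build 5: waits 23, runs 23→31
Build 4: waits 31, runs 31→38
Build 2: waits 38, runs 38→42
Sum = 0+13+23+31+38 = 105.
EDD (increasing due date): Build 3 Build 2 Build 4 Build 5 Build 1.
Build 3: waits 0, runs 0→10
Build 2: waits 10, runs 10→14
Build 4: waits 14, runs 14→21
Build 5: waits 21, runs 21→29
Build 1: waits 29, runs 29→42
Sum = 0+10+14+21+29 = 74.
FIFO (arrival order): Build 1 Build 2 Build 3 Build 4 Build 5.
Build 1: waits 0, runs 0→13
Build 2: waits 13, runs 13→17
Build 3: waits 17, runs 17→27
Build 4: waits 27, runs 27→34
Build 5: waits 34, runs 34→42
Sum = 0+13+17+27+34 = 91.
SPT (increasing processing time): Build 2 Build 4 Build 5 Build 3 Build 1.
Build 2: waits 0, runs 0→4
Build 4: waits 4, runs 4→11
Build 5: waits 11, runs 11→19
Build 3: waits 19, runs 19→29
Build 1: waits 29, runs 29→42
Sum = 0+4+11+19+29 = 63.
LPT 105, EDD 74, FIFO 91, SPT 63 → minimum 63.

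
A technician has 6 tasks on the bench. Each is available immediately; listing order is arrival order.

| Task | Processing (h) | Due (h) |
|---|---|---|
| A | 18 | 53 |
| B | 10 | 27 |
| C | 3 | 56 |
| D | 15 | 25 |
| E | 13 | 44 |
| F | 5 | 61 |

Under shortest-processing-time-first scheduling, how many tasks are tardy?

SPT (increasing processing time): C F B E D A.
C: 0→3, due 56, tardiness 0
F: 3→8, due 61, tardiness 0
B: 8→18, due 27, tardiness 0
E: 18→31, due 44, tardiness 0
D: 31→46, due 25, tardiness 21
A: 46→64, due 53, tardiness 11
Late tasks: 2.

2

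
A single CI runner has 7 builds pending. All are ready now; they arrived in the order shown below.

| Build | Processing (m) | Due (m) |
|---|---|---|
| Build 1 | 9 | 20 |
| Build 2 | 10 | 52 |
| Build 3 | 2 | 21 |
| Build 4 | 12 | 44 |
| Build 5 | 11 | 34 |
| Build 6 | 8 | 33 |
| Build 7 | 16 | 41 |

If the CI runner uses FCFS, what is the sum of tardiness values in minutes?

56

FIFO (arrival order): Build 1 Build 2 Build 3 Build 4 Build 5 Build 6 Build 7.
Build 1: 0→9, due 20, tardiness 0
Build 2: 9→19, due 52, tardiness 0
Build 3: 19→21, due 21, tardiness 0
Build 4: 21→33, due 44, tardiness 0
Build 5: 33→44, due 34, tardiness 10
Build 6: 44→52, due 33, tardiness 19
Build 7: 52→68, due 41, tardiness 27
Sum = 0+0+0+0+10+19+27 = 56.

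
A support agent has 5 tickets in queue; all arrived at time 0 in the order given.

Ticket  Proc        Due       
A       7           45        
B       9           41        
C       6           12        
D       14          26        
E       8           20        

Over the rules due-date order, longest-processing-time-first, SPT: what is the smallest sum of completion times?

EDD (increasing due date): C E D B A.
C: 0→6
E: 6→14
D: 14→28
B: 28→37
A: 37→44
Sum = 6+14+28+37+44 = 129.
LPT (decreasing processing time): D B E A C.
D: 0→14
B: 14→23
E: 23→31
A: 31→38
C: 38→44
Sum = 14+23+31+38+44 = 150.
SPT (increasing processing time): C A E B D.
C: 0→6
A: 6→13
E: 13→21
B: 21→30
D: 30→44
Sum = 6+13+21+30+44 = 114.
EDD 129, LPT 150, SPT 114 → minimum 114.

114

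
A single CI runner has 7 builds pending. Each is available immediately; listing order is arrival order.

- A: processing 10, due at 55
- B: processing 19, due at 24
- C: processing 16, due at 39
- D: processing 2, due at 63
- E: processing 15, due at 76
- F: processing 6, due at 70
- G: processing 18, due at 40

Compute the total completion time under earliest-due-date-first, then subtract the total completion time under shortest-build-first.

129

EDD (increasing due date): B C G A D F E.
B: 0→19
C: 19→35
G: 35→53
A: 53→63
D: 63→65
F: 65→71
E: 71→86
Sum = 19+35+53+63+65+71+86 = 392.
SPT (increasing processing time): D F A E C G B.
D: 0→2
F: 2→8
A: 8→18
E: 18→33
C: 33→49
G: 49→67
B: 67→86
Sum = 2+8+18+33+49+67+86 = 263.
Difference = 392 − 263 = 129.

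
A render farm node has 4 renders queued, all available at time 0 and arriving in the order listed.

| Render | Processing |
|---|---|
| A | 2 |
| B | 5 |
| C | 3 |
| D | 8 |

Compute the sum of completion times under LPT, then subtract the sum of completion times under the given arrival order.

18

LPT (decreasing processing time): D B C A.
D: 0→8
B: 8→13
C: 13→16
A: 16→18
Sum = 8+13+16+18 = 55.
FIFO (arrival order): A B C D.
A: 0→2
B: 2→7
C: 7→10
D: 10→18
Sum = 2+7+10+18 = 37.
Difference = 55 − 37 = 18.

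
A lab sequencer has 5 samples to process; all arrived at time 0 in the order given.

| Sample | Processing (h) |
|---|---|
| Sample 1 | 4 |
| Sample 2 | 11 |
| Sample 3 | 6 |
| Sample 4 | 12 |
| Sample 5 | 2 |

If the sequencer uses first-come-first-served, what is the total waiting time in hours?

73

FIFO (arrival order): Sample 1 Sample 2 Sample 3 Sample 4 Sample 5.
Sample 1: waits 0, runs 0→4
Sample 2: waits 4, runs 4→15
Sample 3: waits 15, runs 15→21
Sample 4: waits 21, runs 21→33
Sample 5: waits 33, runs 33→35
Sum = 0+4+15+21+33 = 73.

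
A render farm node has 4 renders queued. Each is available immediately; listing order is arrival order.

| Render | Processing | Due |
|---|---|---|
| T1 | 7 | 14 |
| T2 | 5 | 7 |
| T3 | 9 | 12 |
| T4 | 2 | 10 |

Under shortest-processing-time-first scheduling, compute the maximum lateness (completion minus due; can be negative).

11

SPT (increasing processing time): T4 T2 T1 T3.
T4: 0→2, due 10, lateness -8
T2: 2→7, due 7, lateness 0
T1: 7→14, due 14, lateness 0
T3: 14→23, due 12, lateness 11
Maximum = 11.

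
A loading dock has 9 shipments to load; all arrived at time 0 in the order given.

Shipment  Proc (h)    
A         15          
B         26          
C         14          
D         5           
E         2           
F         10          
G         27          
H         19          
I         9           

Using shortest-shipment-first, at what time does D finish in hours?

7

SPT (increasing processing time): E D I F C A H B G.
E: 0→2
D: 2→7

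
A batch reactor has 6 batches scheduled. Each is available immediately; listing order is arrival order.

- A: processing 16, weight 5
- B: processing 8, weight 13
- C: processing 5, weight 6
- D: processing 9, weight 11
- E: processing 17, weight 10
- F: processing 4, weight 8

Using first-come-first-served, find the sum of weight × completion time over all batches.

2006

FIFO (arrival order): A B C D E F.
A: finishes 16, weight 5, w·C = 80
B: finishes 24, weight 13, w·C = 312
C: finishes 29, weight 6, w·C = 174
D: finishes 38, weight 11, w·C = 418
E: finishes 55, weight 10, w·C = 550
F: finishes 59, weight 8, w·C = 472
Sum = 80+312+174+418+550+472 = 2006.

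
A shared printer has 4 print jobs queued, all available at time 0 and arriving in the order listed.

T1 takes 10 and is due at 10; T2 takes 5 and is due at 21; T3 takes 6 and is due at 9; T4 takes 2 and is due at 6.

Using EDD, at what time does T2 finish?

23

EDD (increasing due date): T4 T3 T1 T2.
T4: 0→2
T3: 2→8
T1: 8→18
T2: 18→23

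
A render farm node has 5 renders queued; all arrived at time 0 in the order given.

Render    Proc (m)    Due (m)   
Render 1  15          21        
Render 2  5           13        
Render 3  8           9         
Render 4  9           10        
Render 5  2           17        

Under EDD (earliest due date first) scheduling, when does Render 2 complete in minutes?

EDD (increasing due date): Render 3 Render 4 Render 2 Render 5 Render 1.
Render 3: 0→8
Render 4: 8→17
Render 2: 17→22

22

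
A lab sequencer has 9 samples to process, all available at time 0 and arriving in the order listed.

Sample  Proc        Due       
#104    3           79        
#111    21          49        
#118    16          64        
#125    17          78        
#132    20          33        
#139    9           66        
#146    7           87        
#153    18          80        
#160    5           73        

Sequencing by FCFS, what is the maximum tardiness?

FIFO (arrival order): #104 #111 #118 #125 #132 #139 #146 #153 #160.
#104: 0→3, due 79, tardiness 0
#111: 3→24, due 49, tardiness 0
#118: 24→40, due 64, tardiness 0
#125: 40→57, due 78, tardiness 0
#132: 57→77, due 33, tardiness 44
#139: 77→86, due 66, tardiness 20
#146: 86→93, due 87, tardiness 6
#153: 93→111, due 80, tardiness 31
#160: 111→116, due 73, tardiness 43
Maximum = 44.

44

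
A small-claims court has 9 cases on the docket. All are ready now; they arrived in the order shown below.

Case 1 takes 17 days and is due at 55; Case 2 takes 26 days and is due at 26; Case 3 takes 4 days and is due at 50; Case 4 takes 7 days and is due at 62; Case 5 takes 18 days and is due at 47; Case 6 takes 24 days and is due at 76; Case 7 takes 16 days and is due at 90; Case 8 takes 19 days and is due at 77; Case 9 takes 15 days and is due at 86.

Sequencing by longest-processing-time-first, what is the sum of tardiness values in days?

LPT (decreasing processing time): Case 2 Case 6 Case 8 Case 5 Case 1 Case 7 Case 9 Case 4 Case 3.
Case 2: 0→26, due 26, tardiness 0
Case 6: 26→50, due 76, tardiness 0
Case 8: 50→69, due 77, tardiness 0
Case 5: 69→87, due 47, tardiness 40
Case 1: 87→104, due 55, tardiness 49
Case 7: 104→120, due 90, tardiness 30
Case 9: 120→135, due 86, tardiness 49
Case 4: 135→142, due 62, tardiness 80
Case 3: 142→146, due 50, tardiness 96
Sum = 0+0+0+40+49+30+49+80+96 = 344.

344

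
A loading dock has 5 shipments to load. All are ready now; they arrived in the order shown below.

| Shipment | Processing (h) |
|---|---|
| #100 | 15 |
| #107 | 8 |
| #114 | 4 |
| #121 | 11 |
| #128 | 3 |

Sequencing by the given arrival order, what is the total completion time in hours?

144

FIFO (arrival order): #100 #107 #114 #121 #128.
#100: 0→15
#107: 15→23
#114: 23→27
#121: 27→38
#128: 38→41
Sum = 15+23+27+38+41 = 144.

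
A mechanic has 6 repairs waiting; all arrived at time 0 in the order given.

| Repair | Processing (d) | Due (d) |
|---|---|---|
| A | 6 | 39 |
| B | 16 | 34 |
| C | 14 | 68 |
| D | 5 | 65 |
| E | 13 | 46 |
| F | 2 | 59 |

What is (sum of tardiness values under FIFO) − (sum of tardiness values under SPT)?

FIFO (arrival order): A B C D E F.
A: 0→6, due 39, tardiness 0
B: 6→22, due 34, tardiness 0
C: 22→36, due 68, tardiness 0
D: 36→41, due 65, tardiness 0
E: 41→54, due 46, tardiness 8
F: 54→56, due 59, tardiness 0
Sum = 0+0+0+0+8+0 = 8.
SPT (increasing processing time): F D A E C B.
F: 0→2, due 59, tardiness 0
D: 2→7, due 65, tardiness 0
A: 7→13, due 39, tardiness 0
E: 13→26, due 46, tardiness 0
C: 26→40, due 68, tardiness 0
B: 40→56, due 34, tardiness 22
Sum = 0+0+0+0+0+22 = 22.
Difference = 8 − 22 = -14.

-14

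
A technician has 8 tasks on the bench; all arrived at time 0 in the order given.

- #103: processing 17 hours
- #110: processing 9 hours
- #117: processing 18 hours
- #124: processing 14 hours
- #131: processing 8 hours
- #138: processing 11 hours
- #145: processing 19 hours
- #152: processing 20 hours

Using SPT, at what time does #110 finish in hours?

17

SPT (increasing processing time): #131 #110 #138 #124 #103 #117 #145 #152.
#131: 0→8
#110: 8→17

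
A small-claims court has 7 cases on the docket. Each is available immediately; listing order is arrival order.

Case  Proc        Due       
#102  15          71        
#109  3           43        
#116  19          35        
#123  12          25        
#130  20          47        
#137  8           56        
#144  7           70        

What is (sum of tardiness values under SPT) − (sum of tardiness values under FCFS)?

-12

SPT (increasing processing time): #109 #144 #137 #123 #102 #116 #130.
#109: 0→3, due 43, tardiness 0
#144: 3→10, due 70, tardiness 0
#137: 10→18, due 56, tardiness 0
#123: 18→30, due 25, tardiness 5
#102: 30→45, due 71, tardiness 0
#116: 45→64, due 35, tardiness 29
#130: 64→84, due 47, tardiness 37
Sum = 0+0+0+5+0+29+37 = 71.
FIFO (arrival order): #102 #109 #116 #123 #130 #137 #144.
#102: 0→15, due 71, tardiness 0
#109: 15→18, due 43, tardiness 0
#116: 18→37, due 35, tardiness 2
#123: 37→49, due 25, tardiness 24
#130: 49→69, due 47, tardiness 22
#137: 69→77, due 56, tardiness 21
#144: 77→84, due 70, tardiness 14
Sum = 0+0+2+24+22+21+14 = 83.
Difference = 71 − 83 = -12.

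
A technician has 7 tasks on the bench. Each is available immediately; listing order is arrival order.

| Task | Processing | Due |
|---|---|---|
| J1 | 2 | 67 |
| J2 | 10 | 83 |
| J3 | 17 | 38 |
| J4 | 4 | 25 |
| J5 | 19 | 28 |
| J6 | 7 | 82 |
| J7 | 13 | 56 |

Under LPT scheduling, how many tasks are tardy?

2

LPT (decreasing processing time): J5 J3 J7 J2 J6 J4 J1.
J5: 0→19, due 28, tardiness 0
J3: 19→36, due 38, tardiness 0
J7: 36→49, due 56, tardiness 0
J2: 49→59, due 83, tardiness 0
J6: 59→66, due 82, tardiness 0
J4: 66→70, due 25, tardiness 45
J1: 70→72, due 67, tardiness 5
Late tasks: 2.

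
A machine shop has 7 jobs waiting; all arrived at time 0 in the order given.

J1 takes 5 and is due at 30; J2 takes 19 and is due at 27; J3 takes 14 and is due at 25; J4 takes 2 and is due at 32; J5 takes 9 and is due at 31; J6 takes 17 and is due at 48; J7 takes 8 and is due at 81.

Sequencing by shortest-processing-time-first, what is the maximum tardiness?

SPT (increasing processing time): J4 J1 J7 J5 J3 J6 J2.
J4: 0→2, due 32, tardiness 0
J1: 2→7, due 30, tardiness 0
J7: 7→15, due 81, tardiness 0
J5: 15→24, due 31, tardiness 0
J3: 24→38, due 25, tardiness 13
J6: 38→55, due 48, tardiness 7
J2: 55→74, due 27, tardiness 47
Maximum = 47.

47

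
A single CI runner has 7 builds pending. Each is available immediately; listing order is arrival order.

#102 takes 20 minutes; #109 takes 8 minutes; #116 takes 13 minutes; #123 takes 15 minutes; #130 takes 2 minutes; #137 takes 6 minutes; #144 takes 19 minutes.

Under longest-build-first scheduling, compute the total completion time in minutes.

LPT (decreasing processing time): #102 #144 #123 #116 #109 #137 #130.
#102: 0→20
#144: 20→39
#123: 39→54
#116: 54→67
#109: 67→75
#137: 75→81
#130: 81→83
Sum = 20+39+54+67+75+81+83 = 419.

419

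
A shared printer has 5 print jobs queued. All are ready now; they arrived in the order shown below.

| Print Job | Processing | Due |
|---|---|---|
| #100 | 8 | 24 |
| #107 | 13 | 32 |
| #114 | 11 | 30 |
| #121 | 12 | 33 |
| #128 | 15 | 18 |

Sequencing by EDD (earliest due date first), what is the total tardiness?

EDD (increasing due date): #128 #100 #114 #107 #121.
#128: 0→15, due 18, tardiness 0
#100: 15→23, due 24, tardiness 0
#114: 23→34, due 30, tardiness 4
#107: 34→47, due 32, tardiness 15
#121: 47→59, due 33, tardiness 26
Sum = 0+0+4+15+26 = 45.

45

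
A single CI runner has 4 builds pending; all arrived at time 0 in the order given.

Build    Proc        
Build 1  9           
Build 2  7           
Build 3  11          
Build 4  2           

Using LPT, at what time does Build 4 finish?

29

LPT (decreasing processing time): Build 3 Build 1 Build 2 Build 4.
Build 3: 0→11
Build 1: 11→20
Build 2: 20→27
Build 4: 27→29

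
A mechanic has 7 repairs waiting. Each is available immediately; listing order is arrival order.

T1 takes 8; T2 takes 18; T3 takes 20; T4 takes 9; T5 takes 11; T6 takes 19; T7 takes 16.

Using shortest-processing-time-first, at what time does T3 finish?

SPT (increasing processing time): T1 T4 T5 T7 T2 T6 T3.
T1: 0→8
T4: 8→17
T5: 17→28
T7: 28→44
T2: 44→62
T6: 62→81
T3: 81→101

101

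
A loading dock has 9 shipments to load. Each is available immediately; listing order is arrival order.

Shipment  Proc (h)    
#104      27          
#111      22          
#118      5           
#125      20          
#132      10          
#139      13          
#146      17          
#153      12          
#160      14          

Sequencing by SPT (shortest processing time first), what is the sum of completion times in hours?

556

SPT (increasing processing time): #118 #132 #153 #139 #160 #146 #125 #111 #104.
#118: 0→5
#132: 5→15
#153: 15→27
#139: 27→40
#160: 40→54
#146: 54→71
#125: 71→91
#111: 91→113
#104: 113→140
Sum = 5+15+27+40+54+71+91+113+140 = 556.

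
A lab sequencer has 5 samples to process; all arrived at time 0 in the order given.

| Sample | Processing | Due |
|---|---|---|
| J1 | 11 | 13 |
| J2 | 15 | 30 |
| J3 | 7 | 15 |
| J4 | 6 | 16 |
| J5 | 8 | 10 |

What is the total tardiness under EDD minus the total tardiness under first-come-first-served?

-28

EDD (increasing due date): J5 J1 J3 J4 J2.
J5: 0→8, due 10, tardiness 0
J1: 8→19, due 13, tardiness 6
J3: 19→26, due 15, tardiness 11
J4: 26→32, due 16, tardiness 16
J2: 32→47, due 30, tardiness 17
Sum = 0+6+11+16+17 = 50.
FIFO (arrival order): J1 J2 J3 J4 J5.
J1: 0→11, due 13, tardiness 0
J2: 11→26, due 30, tardiness 0
J3: 26→33, due 15, tardiness 18
J4: 33→39, due 16, tardiness 23
J5: 39→47, due 10, tardiness 37
Sum = 0+0+18+23+37 = 78.
Difference = 50 − 78 = -28.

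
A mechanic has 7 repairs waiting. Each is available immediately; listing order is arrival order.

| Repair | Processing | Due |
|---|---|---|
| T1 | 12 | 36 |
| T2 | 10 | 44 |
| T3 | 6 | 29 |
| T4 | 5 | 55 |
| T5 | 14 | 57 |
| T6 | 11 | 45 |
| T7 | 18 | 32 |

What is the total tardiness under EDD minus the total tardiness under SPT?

-13

EDD (increasing due date): T3 T7 T1 T2 T6 T4 T5.
T3: 0→6, due 29, tardiness 0
T7: 6→24, due 32, tardiness 0
T1: 24→36, due 36, tardiness 0
T2: 36→46, due 44, tardiness 2
T6: 46→57, due 45, tardiness 12
T4: 57→62, due 55, tardiness 7
T5: 62→76, due 57, tardiness 19
Sum = 0+0+0+2+12+7+19 = 40.
SPT (increasing processing time): T4 T3 T2 T6 T1 T5 T7.
T4: 0→5, due 55, tardiness 0
T3: 5→11, due 29, tardiness 0
T2: 11→21, due 44, tardiness 0
T6: 21→32, due 45, tardiness 0
T1: 32→44, due 36, tardiness 8
T5: 44→58, due 57, tardiness 1
T7: 58→76, due 32, tardiness 44
Sum = 0+0+0+0+8+1+44 = 53.
Difference = 40 − 53 = -13.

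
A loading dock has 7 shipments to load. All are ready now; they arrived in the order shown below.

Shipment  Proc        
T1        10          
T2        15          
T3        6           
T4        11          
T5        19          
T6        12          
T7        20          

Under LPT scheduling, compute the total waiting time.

343

LPT (decreasing processing time): T7 T5 T2 T6 T4 T1 T3.
T7: waits 0, runs 0→20
T5: waits 20, runs 20→39
T2: waits 39, runs 39→54
T6: waits 54, runs 54→66
T4: waits 66, runs 66→77
T1: waits 77, runs 77→87
T3: waits 87, runs 87→93
Sum = 0+20+39+54+66+77+87 = 343.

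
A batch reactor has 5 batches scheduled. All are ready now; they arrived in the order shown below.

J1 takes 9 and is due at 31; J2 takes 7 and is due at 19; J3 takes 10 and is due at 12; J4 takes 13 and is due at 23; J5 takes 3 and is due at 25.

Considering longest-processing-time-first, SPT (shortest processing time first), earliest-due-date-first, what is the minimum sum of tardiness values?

LPT (decreasing processing time): J4 J3 J1 J2 J5.
J4: 0→13, due 23, tardiness 0
J3: 13→23, due 12, tardiness 11
J1: 23→32, due 31, tardiness 1
J2: 32→39, due 19, tardiness 20
J5: 39→42, due 25, tardiness 17
Sum = 0+11+1+20+17 = 49.
SPT (increasing processing time): J5 J2 J1 J3 J4.
J5: 0→3, due 25, tardiness 0
J2: 3→10, due 19, tardiness 0
J1: 10→19, due 31, tardiness 0
J3: 19→29, due 12, tardiness 17
J4: 29→42, due 23, tardiness 19
Sum = 0+0+0+17+19 = 36.
EDD (increasing due date): J3 J2 J4 J5 J1.
J3: 0→10, due 12, tardiness 0
J2: 10→17, due 19, tardiness 0
J4: 17→30, due 23, tardiness 7
J5: 30→33, due 25, tardiness 8
J1: 33→42, due 31, tardiness 11
Sum = 0+0+7+8+11 = 26.
LPT 49, SPT 36, EDD 26 → minimum 26.

26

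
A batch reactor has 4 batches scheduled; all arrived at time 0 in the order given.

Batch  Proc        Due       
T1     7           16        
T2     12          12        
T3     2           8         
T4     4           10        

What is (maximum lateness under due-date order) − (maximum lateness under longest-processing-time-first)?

EDD (increasing due date): T3 T4 T2 T1.
T3: 0→2, due 8, lateness -6
T4: 2→6, due 10, lateness -4
T2: 6→18, due 12, lateness 6
T1: 18→25, due 16, lateness 9
Maximum = 9.
LPT (decreasing processing time): T2 T1 T4 T3.
T2: 0→12, due 12, lateness 0
T1: 12→19, due 16, lateness 3
T4: 19→23, due 10, lateness 13
T3: 23→25, due 8, lateness 17
Maximum = 17.
Difference = 9 − 17 = -8.

-8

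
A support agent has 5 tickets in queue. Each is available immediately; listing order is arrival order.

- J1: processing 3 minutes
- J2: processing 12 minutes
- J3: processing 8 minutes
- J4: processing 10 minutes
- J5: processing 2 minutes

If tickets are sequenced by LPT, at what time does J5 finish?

LPT (decreasing processing time): J2 J4 J3 J1 J5.
J2: 0→12
J4: 12→22
J3: 22→30
J1: 30→33
J5: 33→35

35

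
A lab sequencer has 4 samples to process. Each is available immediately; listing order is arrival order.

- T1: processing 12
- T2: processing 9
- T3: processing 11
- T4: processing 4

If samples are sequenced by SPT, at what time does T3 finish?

SPT (increasing processing time): T4 T2 T3 T1.
T4: 0→4
T2: 4→13
T3: 13→24

24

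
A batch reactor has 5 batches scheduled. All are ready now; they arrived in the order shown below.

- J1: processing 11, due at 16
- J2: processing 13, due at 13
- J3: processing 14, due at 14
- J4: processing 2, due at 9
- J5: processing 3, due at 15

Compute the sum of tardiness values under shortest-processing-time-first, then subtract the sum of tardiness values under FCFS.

-49

SPT (increasing processing time): J4 J5 J1 J2 J3.
J4: 0→2, due 9, tardiness 0
J5: 2→5, due 15, tardiness 0
J1: 5→16, due 16, tardiness 0
J2: 16→29, due 13, tardiness 16
J3: 29→43, due 14, tardiness 29
Sum = 0+0+0+16+29 = 45.
FIFO (arrival order): J1 J2 J3 J4 J5.
J1: 0→11, due 16, tardiness 0
J2: 11→24, due 13, tardiness 11
J3: 24→38, due 14, tardiness 24
J4: 38→40, due 9, tardiness 31
J5: 40→43, due 15, tardiness 28
Sum = 0+11+24+31+28 = 94.
Difference = 45 − 94 = -49.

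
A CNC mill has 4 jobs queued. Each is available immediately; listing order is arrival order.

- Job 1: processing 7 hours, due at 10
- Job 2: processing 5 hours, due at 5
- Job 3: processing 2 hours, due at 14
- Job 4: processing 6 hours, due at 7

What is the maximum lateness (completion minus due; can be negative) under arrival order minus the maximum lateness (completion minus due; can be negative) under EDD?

5

FIFO (arrival order): Job 1 Job 2 Job 3 Job 4.
Job 1: 0→7, due 10, lateness -3
Job 2: 7→12, due 5, lateness 7
Job 3: 12→14, due 14, lateness 0
Job 4: 14→20, due 7, lateness 13
Maximum = 13.
EDD (increasing due date): Job 2 Job 4 Job 1 Job 3.
Job 2: 0→5, due 5, lateness 0
Job 4: 5→11, due 7, lateness 4
Job 1: 11→18, due 10, lateness 8
Job 3: 18→20, due 14, lateness 6
Maximum = 8.
Difference = 13 − 8 = 5.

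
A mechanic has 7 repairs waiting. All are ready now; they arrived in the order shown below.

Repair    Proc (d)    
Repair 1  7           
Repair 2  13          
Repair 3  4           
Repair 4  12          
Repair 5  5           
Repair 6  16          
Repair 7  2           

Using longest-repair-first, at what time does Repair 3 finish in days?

57

LPT (decreasing processing time): Repair 6 Repair 2 Repair 4 Repair 1 Repair 5 Repair 3 Repair 7.
Repair 6: 0→16
Repair 2: 16→29
Repair 4: 29→41
Repair 1: 41→48
Repair 5: 48→53
Repair 3: 53→57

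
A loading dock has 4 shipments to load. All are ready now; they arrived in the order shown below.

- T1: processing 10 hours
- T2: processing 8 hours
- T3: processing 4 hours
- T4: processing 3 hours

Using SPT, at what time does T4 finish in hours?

3

SPT (increasing processing time): T4 T3 T2 T1.
T4: 0→3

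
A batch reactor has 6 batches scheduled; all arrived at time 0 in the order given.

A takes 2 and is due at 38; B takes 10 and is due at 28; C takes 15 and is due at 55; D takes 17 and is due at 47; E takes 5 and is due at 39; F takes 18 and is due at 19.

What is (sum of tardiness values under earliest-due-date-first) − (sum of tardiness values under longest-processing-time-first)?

EDD (increasing due date): F B A E D C.
F: 0→18, due 19, tardiness 0
B: 18→28, due 28, tardiness 0
A: 28→30, due 38, tardiness 0
E: 30→35, due 39, tardiness 0
D: 35→52, due 47, tardiness 5
C: 52→67, due 55, tardiness 12
Sum = 0+0+0+0+5+12 = 17.
LPT (decreasing processing time): F D C B E A.
F: 0→18, due 19, tardiness 0
D: 18→35, due 47, tardiness 0
C: 35→50, due 55, tardiness 0
B: 50→60, due 28, tardiness 32
E: 60→65, due 39, tardiness 26
A: 65→67, due 38, tardiness 29
Sum = 0+0+0+32+26+29 = 87.
Difference = 17 − 87 = -70.

-70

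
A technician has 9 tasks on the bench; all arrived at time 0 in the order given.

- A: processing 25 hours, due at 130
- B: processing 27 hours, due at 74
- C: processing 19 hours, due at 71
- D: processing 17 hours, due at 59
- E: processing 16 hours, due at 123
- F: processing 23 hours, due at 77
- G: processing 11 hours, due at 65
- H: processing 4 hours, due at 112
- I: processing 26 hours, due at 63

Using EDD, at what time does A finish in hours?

EDD (increasing due date): D I G C B F H E A.
D: 0→17
I: 17→43
G: 43→54
C: 54→73
B: 73→100
F: 100→123
H: 123→127
E: 127→143
A: 143→168

168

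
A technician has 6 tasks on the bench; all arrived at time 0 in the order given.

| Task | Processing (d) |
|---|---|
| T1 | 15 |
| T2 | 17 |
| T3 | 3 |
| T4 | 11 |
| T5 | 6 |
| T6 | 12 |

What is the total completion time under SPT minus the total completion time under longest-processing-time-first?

SPT (increasing processing time): T3 T5 T4 T6 T1 T2.
T3: 0→3
T5: 3→9
T4: 9→20
T6: 20→32
T1: 32→47
T2: 47→64
Sum = 3+9+20+32+47+64 = 175.
LPT (decreasing processing time): T2 T1 T6 T4 T5 T3.
T2: 0→17
T1: 17→32
T6: 32→44
T4: 44→55
T5: 55→61
T3: 61→64
Sum = 17+32+44+55+61+64 = 273.
Difference = 175 − 273 = -98.

-98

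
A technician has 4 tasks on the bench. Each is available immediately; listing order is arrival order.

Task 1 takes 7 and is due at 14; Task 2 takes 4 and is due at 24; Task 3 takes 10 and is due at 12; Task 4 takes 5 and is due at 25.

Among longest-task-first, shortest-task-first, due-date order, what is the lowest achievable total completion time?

LPT (decreasing processing time): Task 3 Task 1 Task 4 Task 2.
Task 3: 0→10
Task 1: 10→17
Task 4: 17→22
Task 2: 22→26
Sum = 10+17+22+26 = 75.
SPT (increasing processing time): Task 2 Task 4 Task 1 Task 3.
Task 2: 0→4
Task 4: 4→9
Task 1: 9→16
Task 3: 16→26
Sum = 4+9+16+26 = 55.
EDD (increasing due date): Task 3 Task 1 Task 2 Task 4.
Task 3: 0→10
Task 1: 10→17
Task 2: 17→21
Task 4: 21→26
Sum = 10+17+21+26 = 74.
LPT 75, SPT 55, EDD 74 → minimum 55.

55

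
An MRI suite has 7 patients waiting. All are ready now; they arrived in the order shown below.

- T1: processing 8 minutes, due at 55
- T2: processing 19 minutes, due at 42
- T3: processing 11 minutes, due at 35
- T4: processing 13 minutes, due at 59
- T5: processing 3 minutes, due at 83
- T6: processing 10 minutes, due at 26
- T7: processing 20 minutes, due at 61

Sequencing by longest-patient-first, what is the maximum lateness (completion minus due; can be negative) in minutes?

LPT (decreasing processing time): T7 T2 T4 T3 T6 T1 T5.
T7: 0→20, due 61, lateness -41
T2: 20→39, due 42, lateness -3
T4: 39→52, due 59, lateness -7
T3: 52→63, due 35, lateness 28
T6: 63→73, due 26, lateness 47
T1: 73→81, due 55, lateness 26
T5: 81→84, due 83, lateness 1
Maximum = 47.

47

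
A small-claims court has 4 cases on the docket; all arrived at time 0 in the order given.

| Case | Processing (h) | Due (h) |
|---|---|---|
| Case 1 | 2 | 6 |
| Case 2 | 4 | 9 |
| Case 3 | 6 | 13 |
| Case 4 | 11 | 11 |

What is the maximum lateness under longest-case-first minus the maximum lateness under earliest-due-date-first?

7

LPT (decreasing processing time): Case 4 Case 3 Case 2 Case 1.
Case 4: 0→11, due 11, lateness 0
Case 3: 11→17, due 13, lateness 4
Case 2: 17→21, due 9, lateness 12
Case 1: 21→23, due 6, lateness 17
Maximum = 17.
EDD (increasing due date): Case 1 Case 2 Case 4 Case 3.
Case 1: 0→2, due 6, lateness -4
Case 2: 2→6, due 9, lateness -3
Case 4: 6→17, due 11, lateness 6
Case 3: 17→23, due 13, lateness 10
Maximum = 10.
Difference = 17 − 10 = 7.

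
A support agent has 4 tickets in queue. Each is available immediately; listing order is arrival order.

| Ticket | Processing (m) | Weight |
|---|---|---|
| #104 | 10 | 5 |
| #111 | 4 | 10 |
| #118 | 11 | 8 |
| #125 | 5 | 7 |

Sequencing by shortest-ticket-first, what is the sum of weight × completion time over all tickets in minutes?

438

SPT (increasing processing time): #111 #125 #104 #118.
#111: finishes 4, weight 10, w·C = 40
#125: finishes 9, weight 7, w·C = 63
#104: finishes 19, weight 5, w·C = 95
#118: finishes 30, weight 8, w·C = 240
Sum = 40+63+95+240 = 438.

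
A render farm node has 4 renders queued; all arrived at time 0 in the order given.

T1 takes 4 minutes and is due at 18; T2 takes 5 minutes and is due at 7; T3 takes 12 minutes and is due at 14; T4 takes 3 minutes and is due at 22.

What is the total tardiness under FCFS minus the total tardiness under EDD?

FIFO (arrival order): T1 T2 T3 T4.
T1: 0→4, due 18, tardiness 0
T2: 4→9, due 7, tardiness 2
T3: 9→21, due 14, tardiness 7
T4: 21→24, due 22, tardiness 2
Sum = 0+2+7+2 = 11.
EDD (increasing due date): T2 T3 T1 T4.
T2: 0→5, due 7, tardiness 0
T3: 5→17, due 14, tardiness 3
T1: 17→21, due 18, tardiness 3
T4: 21→24, due 22, tardiness 2
Sum = 0+3+3+2 = 8.
Difference = 11 − 8 = 3.

3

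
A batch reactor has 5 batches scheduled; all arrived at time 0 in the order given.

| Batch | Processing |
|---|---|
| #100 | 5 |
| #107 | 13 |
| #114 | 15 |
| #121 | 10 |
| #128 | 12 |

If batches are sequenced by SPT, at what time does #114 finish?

SPT (increasing processing time): #100 #121 #128 #107 #114.
#100: 0→5
#121: 5→15
#128: 15→27
#107: 27→40
#114: 40→55

55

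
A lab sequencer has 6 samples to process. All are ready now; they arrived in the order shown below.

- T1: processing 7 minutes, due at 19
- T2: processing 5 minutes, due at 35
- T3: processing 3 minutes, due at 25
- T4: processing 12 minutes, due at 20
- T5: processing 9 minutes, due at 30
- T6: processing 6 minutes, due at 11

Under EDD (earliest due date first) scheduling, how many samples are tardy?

EDD (increasing due date): T6 T1 T4 T3 T5 T2.
T6: 0→6, due 11, tardiness 0
T1: 6→13, due 19, tardiness 0
T4: 13→25, due 20, tardiness 5
T3: 25→28, due 25, tardiness 3
T5: 28→37, due 30, tardiness 7
T2: 37→42, due 35, tardiness 7
Late samples: 4.

4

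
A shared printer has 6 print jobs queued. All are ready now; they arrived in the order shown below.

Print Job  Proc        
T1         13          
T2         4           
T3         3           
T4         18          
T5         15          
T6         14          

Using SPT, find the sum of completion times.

SPT (increasing processing time): T3 T2 T1 T6 T5 T4.
T3: 0→3
T2: 3→7
T1: 7→20
T6: 20→34
T5: 34→49
T4: 49→67
Sum = 3+7+20+34+49+67 = 180.

180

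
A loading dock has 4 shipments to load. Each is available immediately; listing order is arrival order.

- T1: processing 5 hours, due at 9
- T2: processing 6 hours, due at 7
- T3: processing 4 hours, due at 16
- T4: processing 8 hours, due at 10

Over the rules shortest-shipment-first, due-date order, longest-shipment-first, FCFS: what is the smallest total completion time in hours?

SPT (increasing processing time): T3 T1 T2 T4.
T3: 0→4
T1: 4→9
T2: 9→15
T4: 15→23
Sum = 4+9+15+23 = 51.
EDD (increasing due date): T2 T1 T4 T3.
T2: 0→6
T1: 6→11
T4: 11→19
T3: 19→23
Sum = 6+11+19+23 = 59.
LPT (decreasing processing time): T4 T2 T1 T3.
T4: 0→8
T2: 8→14
T1: 14→19
T3: 19→23
Sum = 8+14+19+23 = 64.
FIFO (arrival order): T1 T2 T3 T4.
T1: 0→5
T2: 5→11
T3: 11→15
T4: 15→23
Sum = 5+11+15+23 = 54.
SPT 51, EDD 59, LPT 64, FIFO 54 → minimum 51.

51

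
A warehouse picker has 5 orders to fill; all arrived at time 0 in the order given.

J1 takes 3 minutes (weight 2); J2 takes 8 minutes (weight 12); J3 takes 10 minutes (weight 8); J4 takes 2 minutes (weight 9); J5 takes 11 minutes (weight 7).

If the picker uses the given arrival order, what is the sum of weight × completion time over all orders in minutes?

751

FIFO (arrival order): J1 J2 J3 J4 J5.
J1: finishes 3, weight 2, w·C = 6
J2: finishes 11, weight 12, w·C = 132
J3: finishes 21, weight 8, w·C = 168
J4: finishes 23, weight 9, w·C = 207
J5: finishes 34, weight 7, w·C = 238
Sum = 6+132+168+207+238 = 751.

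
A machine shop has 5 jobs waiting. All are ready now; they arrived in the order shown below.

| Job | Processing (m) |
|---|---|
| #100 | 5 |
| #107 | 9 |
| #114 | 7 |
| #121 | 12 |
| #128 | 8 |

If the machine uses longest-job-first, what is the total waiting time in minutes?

LPT (decreasing processing time): #121 #107 #128 #114 #100.
#121: waits 0, runs 0→12
#107: waits 12, runs 12→21
#128: waits 21, runs 21→29
#114: waits 29, runs 29→36
#100: waits 36, runs 36→41
Sum = 0+12+21+29+36 = 98.

98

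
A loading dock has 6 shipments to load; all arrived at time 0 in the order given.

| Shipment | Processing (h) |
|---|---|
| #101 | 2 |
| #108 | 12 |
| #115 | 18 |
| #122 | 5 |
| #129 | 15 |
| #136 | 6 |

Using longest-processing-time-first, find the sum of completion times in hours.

261

LPT (decreasing processing time): #115 #129 #108 #136 #122 #101.
#115: 0→18
#129: 18→33
#108: 33→45
#136: 45→51
#122: 51→56
#101: 56→58
Sum = 18+33+45+51+56+58 = 261.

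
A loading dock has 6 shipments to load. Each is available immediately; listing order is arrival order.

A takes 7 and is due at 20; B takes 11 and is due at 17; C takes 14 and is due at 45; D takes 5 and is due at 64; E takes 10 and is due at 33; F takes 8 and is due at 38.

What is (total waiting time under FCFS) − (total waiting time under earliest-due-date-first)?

FIFO (arrival order): A B C D E F.
A: waits 0, runs 0→7
B: waits 7, runs 7→18
C: waits 18, runs 18→32
D: waits 32, runs 32→37
E: waits 37, runs 37→47
F: waits 47, runs 47→55
Sum = 0+7+18+32+37+47 = 141.
EDD (increasing due date): B A E F C D.
B: waits 0, runs 0→11
A: waits 11, runs 11→18
E: waits 18, runs 18→28
F: waits 28, runs 28→36
C: waits 36, runs 36→50
D: waits 50, runs 50→55
Sum = 0+11+18+28+36+50 = 143.
Difference = 141 − 143 = -2.

-2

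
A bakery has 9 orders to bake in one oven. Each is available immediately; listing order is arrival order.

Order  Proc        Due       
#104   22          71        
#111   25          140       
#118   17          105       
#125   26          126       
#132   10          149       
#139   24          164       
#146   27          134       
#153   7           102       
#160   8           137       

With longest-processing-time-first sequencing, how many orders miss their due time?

LPT (decreasing processing time): #146 #125 #111 #139 #104 #118 #132 #160 #153.
#146: 0→27, due 134, tardiness 0
#125: 27→53, due 126, tardiness 0
#111: 53→78, due 140, tardiness 0
#139: 78→102, due 164, tardiness 0
#104: 102→124, due 71, tardiness 53
#118: 124→141, due 105, tardiness 36
#132: 141→151, due 149, tardiness 2
#160: 151→159, due 137, tardiness 22
#153: 159→166, due 102, tardiness 64
Late orders: 5.

5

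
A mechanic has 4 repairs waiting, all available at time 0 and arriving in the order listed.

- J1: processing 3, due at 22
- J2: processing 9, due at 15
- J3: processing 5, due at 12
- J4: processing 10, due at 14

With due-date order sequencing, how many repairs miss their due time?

EDD (increasing due date): J3 J4 J2 J1.
J3: 0→5, due 12, tardiness 0
J4: 5→15, due 14, tardiness 1
J2: 15→24, due 15, tardiness 9
J1: 24→27, due 22, tardiness 5
Late repairs: 3.

3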